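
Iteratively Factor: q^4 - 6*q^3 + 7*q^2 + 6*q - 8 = (q + 1)*(q^3 - 7*q^2 + 14*q - 8) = (q - 2)*(q + 1)*(q^2 - 5*q + 4) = (q - 4)*(q - 2)*(q + 1)*(q - 1)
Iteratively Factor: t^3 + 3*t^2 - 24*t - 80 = (t + 4)*(t^2 - t - 20) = (t + 4)^2*(t - 5)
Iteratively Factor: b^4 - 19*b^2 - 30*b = (b + 3)*(b^3 - 3*b^2 - 10*b) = b*(b + 3)*(b^2 - 3*b - 10) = b*(b + 2)*(b + 3)*(b - 5)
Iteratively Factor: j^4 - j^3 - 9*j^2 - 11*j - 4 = (j + 1)*(j^3 - 2*j^2 - 7*j - 4) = (j + 1)^2*(j^2 - 3*j - 4) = (j - 4)*(j + 1)^2*(j + 1)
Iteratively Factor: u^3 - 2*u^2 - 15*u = (u + 3)*(u^2 - 5*u) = u*(u + 3)*(u - 5)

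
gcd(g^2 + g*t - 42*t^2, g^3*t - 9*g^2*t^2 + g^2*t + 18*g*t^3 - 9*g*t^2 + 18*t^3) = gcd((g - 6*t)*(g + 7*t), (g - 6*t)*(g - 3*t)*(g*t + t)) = -g + 6*t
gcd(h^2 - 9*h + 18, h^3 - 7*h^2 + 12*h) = h - 3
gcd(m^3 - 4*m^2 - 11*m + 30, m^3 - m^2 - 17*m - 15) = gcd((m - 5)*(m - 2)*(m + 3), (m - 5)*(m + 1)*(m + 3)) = m^2 - 2*m - 15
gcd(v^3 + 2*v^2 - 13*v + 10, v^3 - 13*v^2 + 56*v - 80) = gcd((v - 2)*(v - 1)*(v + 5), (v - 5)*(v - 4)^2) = 1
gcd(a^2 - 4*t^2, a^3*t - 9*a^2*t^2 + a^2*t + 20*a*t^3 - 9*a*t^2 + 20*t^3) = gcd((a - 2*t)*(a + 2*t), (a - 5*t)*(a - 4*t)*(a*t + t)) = 1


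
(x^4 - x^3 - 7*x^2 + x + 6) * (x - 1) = x^5 - 2*x^4 - 6*x^3 + 8*x^2 + 5*x - 6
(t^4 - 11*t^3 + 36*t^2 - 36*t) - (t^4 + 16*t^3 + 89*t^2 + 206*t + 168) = -27*t^3 - 53*t^2 - 242*t - 168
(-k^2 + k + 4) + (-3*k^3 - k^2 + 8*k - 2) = -3*k^3 - 2*k^2 + 9*k + 2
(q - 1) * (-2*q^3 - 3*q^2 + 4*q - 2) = -2*q^4 - q^3 + 7*q^2 - 6*q + 2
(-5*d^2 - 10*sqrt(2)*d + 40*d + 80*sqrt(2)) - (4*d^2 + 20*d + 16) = -9*d^2 - 10*sqrt(2)*d + 20*d - 16 + 80*sqrt(2)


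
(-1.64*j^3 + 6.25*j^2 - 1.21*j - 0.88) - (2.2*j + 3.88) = -1.64*j^3 + 6.25*j^2 - 3.41*j - 4.76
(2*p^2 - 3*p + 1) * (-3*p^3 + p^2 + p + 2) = -6*p^5 + 11*p^4 - 4*p^3 + 2*p^2 - 5*p + 2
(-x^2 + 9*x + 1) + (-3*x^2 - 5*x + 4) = -4*x^2 + 4*x + 5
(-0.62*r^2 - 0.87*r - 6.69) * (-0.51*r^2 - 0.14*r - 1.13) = 0.3162*r^4 + 0.5305*r^3 + 4.2343*r^2 + 1.9197*r + 7.5597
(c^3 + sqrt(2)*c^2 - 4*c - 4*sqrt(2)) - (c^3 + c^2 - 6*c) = -c^2 + sqrt(2)*c^2 + 2*c - 4*sqrt(2)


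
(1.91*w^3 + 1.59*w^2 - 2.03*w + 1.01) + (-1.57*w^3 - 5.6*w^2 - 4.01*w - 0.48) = 0.34*w^3 - 4.01*w^2 - 6.04*w + 0.53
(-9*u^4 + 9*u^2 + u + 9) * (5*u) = -45*u^5 + 45*u^3 + 5*u^2 + 45*u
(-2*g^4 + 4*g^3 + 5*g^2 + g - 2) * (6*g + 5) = -12*g^5 + 14*g^4 + 50*g^3 + 31*g^2 - 7*g - 10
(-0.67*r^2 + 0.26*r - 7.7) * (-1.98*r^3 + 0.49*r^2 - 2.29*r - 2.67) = 1.3266*r^5 - 0.8431*r^4 + 16.9077*r^3 - 2.5795*r^2 + 16.9388*r + 20.559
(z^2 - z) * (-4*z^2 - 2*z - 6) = -4*z^4 + 2*z^3 - 4*z^2 + 6*z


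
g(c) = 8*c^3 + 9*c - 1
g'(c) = 24*c^2 + 9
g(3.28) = 310.82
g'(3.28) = 267.20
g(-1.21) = -26.06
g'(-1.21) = 44.14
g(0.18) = 0.67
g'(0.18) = 9.78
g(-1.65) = -51.79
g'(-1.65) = 74.34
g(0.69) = 7.84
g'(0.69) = 20.43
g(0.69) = 7.84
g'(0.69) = 20.43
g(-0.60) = -8.13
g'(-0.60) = 17.64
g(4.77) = 910.18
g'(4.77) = 555.07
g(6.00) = 1781.00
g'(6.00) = 873.00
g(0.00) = -1.00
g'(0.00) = 9.00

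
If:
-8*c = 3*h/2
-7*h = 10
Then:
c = 15/56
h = -10/7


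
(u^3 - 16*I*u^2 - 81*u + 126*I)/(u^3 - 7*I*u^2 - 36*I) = (u - 7*I)/(u + 2*I)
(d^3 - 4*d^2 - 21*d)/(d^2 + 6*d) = (d^2 - 4*d - 21)/(d + 6)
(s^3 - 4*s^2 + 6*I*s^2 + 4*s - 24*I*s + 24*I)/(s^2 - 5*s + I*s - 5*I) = (s^3 + s^2*(-4 + 6*I) + s*(4 - 24*I) + 24*I)/(s^2 + s*(-5 + I) - 5*I)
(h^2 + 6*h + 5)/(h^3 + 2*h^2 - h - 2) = (h + 5)/(h^2 + h - 2)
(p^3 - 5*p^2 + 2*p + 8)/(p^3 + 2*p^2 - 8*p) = (p^2 - 3*p - 4)/(p*(p + 4))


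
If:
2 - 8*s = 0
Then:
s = 1/4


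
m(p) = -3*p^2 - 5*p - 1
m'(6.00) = -41.00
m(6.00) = -139.00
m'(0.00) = -5.00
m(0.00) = -1.00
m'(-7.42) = 39.52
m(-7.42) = -129.07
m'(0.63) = -8.78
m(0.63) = -5.34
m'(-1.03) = 1.18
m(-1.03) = 0.97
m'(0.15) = -5.90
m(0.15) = -1.82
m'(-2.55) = 10.30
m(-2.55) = -7.76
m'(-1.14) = 1.84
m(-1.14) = 0.80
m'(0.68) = -9.08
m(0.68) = -5.79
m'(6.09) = -41.54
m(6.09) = -142.71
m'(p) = -6*p - 5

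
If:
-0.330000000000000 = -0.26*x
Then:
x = 1.27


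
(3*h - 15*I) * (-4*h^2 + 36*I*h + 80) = -12*h^3 + 168*I*h^2 + 780*h - 1200*I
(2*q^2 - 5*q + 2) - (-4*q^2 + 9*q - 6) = 6*q^2 - 14*q + 8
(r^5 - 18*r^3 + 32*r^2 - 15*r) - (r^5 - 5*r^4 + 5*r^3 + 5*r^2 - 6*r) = 5*r^4 - 23*r^3 + 27*r^2 - 9*r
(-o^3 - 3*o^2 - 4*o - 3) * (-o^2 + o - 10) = o^5 + 2*o^4 + 11*o^3 + 29*o^2 + 37*o + 30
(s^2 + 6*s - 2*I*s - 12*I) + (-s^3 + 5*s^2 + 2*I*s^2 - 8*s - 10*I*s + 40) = -s^3 + 6*s^2 + 2*I*s^2 - 2*s - 12*I*s + 40 - 12*I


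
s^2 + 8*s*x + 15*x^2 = (s + 3*x)*(s + 5*x)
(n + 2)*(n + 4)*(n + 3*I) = n^3 + 6*n^2 + 3*I*n^2 + 8*n + 18*I*n + 24*I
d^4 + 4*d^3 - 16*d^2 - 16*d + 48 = (d - 2)^2*(d + 2)*(d + 6)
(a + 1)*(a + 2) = a^2 + 3*a + 2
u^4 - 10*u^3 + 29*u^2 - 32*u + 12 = (u - 6)*(u - 2)*(u - 1)^2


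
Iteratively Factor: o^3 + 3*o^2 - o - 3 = (o - 1)*(o^2 + 4*o + 3) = (o - 1)*(o + 1)*(o + 3)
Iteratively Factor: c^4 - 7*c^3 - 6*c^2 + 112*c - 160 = (c + 4)*(c^3 - 11*c^2 + 38*c - 40) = (c - 2)*(c + 4)*(c^2 - 9*c + 20) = (c - 5)*(c - 2)*(c + 4)*(c - 4)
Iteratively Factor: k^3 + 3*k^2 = (k)*(k^2 + 3*k) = k*(k + 3)*(k)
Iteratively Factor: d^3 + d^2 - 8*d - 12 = (d + 2)*(d^2 - d - 6) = (d - 3)*(d + 2)*(d + 2)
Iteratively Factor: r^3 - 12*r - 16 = (r + 2)*(r^2 - 2*r - 8) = (r + 2)^2*(r - 4)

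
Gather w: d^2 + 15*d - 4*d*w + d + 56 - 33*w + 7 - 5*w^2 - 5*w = d^2 + 16*d - 5*w^2 + w*(-4*d - 38) + 63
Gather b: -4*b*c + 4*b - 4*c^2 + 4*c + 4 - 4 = b*(4 - 4*c) - 4*c^2 + 4*c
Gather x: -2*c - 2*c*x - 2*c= -2*c*x - 4*c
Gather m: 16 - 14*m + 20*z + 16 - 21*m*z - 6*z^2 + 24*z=m*(-21*z - 14) - 6*z^2 + 44*z + 32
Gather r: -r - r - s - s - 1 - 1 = -2*r - 2*s - 2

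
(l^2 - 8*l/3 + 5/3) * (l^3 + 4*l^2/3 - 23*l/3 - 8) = l^5 - 4*l^4/3 - 86*l^3/9 + 44*l^2/3 + 77*l/9 - 40/3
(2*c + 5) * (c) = 2*c^2 + 5*c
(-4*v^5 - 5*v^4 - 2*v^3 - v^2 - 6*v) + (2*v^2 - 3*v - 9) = -4*v^5 - 5*v^4 - 2*v^3 + v^2 - 9*v - 9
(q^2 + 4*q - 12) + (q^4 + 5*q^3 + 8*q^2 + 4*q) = q^4 + 5*q^3 + 9*q^2 + 8*q - 12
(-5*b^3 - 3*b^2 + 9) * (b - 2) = -5*b^4 + 7*b^3 + 6*b^2 + 9*b - 18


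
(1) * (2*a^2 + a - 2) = 2*a^2 + a - 2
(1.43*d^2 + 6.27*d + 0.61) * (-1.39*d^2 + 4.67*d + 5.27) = -1.9877*d^4 - 2.0372*d^3 + 35.9691*d^2 + 35.8916*d + 3.2147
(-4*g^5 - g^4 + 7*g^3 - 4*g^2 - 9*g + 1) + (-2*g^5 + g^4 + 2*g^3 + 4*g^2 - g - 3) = -6*g^5 + 9*g^3 - 10*g - 2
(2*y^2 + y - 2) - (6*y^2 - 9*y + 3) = -4*y^2 + 10*y - 5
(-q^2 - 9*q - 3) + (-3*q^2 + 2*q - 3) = -4*q^2 - 7*q - 6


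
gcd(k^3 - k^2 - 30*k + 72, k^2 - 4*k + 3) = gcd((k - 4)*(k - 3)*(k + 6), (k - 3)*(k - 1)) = k - 3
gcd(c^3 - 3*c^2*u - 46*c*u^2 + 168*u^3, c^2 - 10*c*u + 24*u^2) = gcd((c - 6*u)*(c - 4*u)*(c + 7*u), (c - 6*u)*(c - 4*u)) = c^2 - 10*c*u + 24*u^2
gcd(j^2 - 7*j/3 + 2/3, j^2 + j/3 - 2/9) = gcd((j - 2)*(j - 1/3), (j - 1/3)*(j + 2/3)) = j - 1/3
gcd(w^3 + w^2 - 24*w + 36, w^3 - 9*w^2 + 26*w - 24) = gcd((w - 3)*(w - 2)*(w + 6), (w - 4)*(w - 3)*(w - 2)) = w^2 - 5*w + 6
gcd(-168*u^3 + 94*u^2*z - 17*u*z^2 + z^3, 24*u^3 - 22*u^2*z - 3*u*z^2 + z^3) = -6*u + z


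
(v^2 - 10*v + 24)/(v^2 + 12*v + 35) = (v^2 - 10*v + 24)/(v^2 + 12*v + 35)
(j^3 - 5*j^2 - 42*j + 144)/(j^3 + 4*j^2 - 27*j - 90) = (j^2 - 11*j + 24)/(j^2 - 2*j - 15)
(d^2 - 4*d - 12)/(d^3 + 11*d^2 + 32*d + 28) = (d - 6)/(d^2 + 9*d + 14)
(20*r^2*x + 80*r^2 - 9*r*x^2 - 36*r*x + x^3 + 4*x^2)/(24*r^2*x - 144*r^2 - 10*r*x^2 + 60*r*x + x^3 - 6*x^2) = (-5*r*x - 20*r + x^2 + 4*x)/(-6*r*x + 36*r + x^2 - 6*x)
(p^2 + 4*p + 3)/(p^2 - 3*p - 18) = (p + 1)/(p - 6)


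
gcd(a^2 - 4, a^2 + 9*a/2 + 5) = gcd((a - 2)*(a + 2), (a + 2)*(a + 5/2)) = a + 2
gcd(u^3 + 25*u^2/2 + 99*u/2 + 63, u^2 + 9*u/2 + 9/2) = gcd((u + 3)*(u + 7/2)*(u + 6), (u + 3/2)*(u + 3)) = u + 3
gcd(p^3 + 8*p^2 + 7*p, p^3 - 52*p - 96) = 1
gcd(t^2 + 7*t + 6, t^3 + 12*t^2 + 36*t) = t + 6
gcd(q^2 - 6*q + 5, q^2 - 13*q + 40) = q - 5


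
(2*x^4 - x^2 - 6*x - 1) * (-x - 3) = -2*x^5 - 6*x^4 + x^3 + 9*x^2 + 19*x + 3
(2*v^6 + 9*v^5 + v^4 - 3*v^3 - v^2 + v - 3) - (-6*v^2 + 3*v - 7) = 2*v^6 + 9*v^5 + v^4 - 3*v^3 + 5*v^2 - 2*v + 4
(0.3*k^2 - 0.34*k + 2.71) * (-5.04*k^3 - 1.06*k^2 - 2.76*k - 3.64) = -1.512*k^5 + 1.3956*k^4 - 14.126*k^3 - 3.0262*k^2 - 6.242*k - 9.8644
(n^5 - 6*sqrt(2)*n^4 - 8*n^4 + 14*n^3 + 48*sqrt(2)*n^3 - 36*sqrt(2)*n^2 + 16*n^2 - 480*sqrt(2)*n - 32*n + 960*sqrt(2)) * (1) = n^5 - 6*sqrt(2)*n^4 - 8*n^4 + 14*n^3 + 48*sqrt(2)*n^3 - 36*sqrt(2)*n^2 + 16*n^2 - 480*sqrt(2)*n - 32*n + 960*sqrt(2)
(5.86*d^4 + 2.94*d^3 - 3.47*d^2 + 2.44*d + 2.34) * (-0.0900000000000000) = -0.5274*d^4 - 0.2646*d^3 + 0.3123*d^2 - 0.2196*d - 0.2106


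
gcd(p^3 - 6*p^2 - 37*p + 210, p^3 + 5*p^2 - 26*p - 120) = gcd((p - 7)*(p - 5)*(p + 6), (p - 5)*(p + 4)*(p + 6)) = p^2 + p - 30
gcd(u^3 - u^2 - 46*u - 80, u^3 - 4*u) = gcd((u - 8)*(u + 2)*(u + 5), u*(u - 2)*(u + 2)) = u + 2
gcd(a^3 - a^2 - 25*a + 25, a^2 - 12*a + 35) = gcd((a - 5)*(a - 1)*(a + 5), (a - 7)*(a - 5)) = a - 5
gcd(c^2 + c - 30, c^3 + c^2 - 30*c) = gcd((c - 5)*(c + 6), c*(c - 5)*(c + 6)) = c^2 + c - 30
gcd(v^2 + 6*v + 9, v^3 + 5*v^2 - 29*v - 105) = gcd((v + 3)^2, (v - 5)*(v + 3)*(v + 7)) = v + 3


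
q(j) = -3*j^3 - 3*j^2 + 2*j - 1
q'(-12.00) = -1222.00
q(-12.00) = 4727.00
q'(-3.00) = -61.00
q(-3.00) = 47.00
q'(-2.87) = -54.91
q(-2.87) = 39.47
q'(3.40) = -122.44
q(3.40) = -146.79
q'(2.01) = -46.42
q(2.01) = -33.46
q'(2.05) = -48.12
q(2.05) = -35.35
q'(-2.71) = -47.84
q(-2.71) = 31.26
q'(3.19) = -108.72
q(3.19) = -122.53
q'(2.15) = -52.50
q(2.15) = -40.38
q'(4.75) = -229.56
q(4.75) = -380.70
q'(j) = -9*j^2 - 6*j + 2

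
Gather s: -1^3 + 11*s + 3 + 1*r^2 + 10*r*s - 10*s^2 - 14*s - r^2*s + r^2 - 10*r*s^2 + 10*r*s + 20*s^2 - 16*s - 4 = 2*r^2 + s^2*(10 - 10*r) + s*(-r^2 + 20*r - 19) - 2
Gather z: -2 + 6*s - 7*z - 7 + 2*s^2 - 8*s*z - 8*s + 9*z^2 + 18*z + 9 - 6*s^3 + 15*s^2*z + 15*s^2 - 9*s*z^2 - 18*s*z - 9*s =-6*s^3 + 17*s^2 - 11*s + z^2*(9 - 9*s) + z*(15*s^2 - 26*s + 11)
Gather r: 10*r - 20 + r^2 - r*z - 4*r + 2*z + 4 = r^2 + r*(6 - z) + 2*z - 16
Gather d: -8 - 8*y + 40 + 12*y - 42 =4*y - 10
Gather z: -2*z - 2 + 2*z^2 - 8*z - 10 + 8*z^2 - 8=10*z^2 - 10*z - 20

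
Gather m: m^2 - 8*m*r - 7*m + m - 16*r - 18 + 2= m^2 + m*(-8*r - 6) - 16*r - 16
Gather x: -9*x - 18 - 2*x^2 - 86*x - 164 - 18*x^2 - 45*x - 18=-20*x^2 - 140*x - 200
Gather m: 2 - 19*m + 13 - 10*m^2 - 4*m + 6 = -10*m^2 - 23*m + 21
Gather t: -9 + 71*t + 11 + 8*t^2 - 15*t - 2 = 8*t^2 + 56*t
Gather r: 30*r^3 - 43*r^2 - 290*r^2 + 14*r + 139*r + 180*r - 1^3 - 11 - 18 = 30*r^3 - 333*r^2 + 333*r - 30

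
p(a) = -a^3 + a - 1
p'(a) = 1 - 3*a^2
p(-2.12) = 6.41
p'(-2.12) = -12.48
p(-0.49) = -1.37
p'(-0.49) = 0.28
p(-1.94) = 4.36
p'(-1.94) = -10.29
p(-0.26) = -1.24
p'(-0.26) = 0.80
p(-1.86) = 3.57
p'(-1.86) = -9.38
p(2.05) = -7.57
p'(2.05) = -11.61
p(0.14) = -0.86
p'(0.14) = 0.94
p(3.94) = -58.22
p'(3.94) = -45.57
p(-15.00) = 3359.00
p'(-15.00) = -674.00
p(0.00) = -1.00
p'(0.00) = 1.00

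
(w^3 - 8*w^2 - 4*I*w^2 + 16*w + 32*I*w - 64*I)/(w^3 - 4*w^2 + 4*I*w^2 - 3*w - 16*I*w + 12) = (w^2 - 4*w*(1 + I) + 16*I)/(w^2 + 4*I*w - 3)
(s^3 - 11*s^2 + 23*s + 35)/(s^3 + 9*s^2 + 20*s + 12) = (s^2 - 12*s + 35)/(s^2 + 8*s + 12)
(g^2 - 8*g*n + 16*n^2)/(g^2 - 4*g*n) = (g - 4*n)/g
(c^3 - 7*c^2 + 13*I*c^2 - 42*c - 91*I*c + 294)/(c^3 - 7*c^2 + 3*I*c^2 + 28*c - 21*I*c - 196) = (c + 6*I)/(c - 4*I)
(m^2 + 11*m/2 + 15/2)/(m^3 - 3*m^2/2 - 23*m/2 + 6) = (2*m + 5)/(2*m^2 - 9*m + 4)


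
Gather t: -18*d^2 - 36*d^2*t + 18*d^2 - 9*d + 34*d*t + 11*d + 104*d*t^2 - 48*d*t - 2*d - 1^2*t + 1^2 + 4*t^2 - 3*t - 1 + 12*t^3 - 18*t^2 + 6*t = 12*t^3 + t^2*(104*d - 14) + t*(-36*d^2 - 14*d + 2)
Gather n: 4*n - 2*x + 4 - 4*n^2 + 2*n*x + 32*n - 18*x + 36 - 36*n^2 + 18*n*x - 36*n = -40*n^2 + 20*n*x - 20*x + 40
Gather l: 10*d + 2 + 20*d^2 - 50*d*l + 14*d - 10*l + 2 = 20*d^2 + 24*d + l*(-50*d - 10) + 4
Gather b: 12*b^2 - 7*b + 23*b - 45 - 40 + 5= 12*b^2 + 16*b - 80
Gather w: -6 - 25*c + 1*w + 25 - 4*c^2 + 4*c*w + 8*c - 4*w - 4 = -4*c^2 - 17*c + w*(4*c - 3) + 15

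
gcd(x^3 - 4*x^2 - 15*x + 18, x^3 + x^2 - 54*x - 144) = x + 3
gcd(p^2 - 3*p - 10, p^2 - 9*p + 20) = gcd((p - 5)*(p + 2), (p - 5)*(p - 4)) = p - 5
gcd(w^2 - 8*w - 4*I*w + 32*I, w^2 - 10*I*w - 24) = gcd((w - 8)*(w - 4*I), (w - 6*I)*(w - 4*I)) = w - 4*I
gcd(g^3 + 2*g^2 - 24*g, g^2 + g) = g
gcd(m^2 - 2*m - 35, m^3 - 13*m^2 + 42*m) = m - 7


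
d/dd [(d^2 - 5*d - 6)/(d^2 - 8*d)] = 3*(-d^2 + 4*d - 16)/(d^2*(d^2 - 16*d + 64))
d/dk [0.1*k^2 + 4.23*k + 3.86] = 0.2*k + 4.23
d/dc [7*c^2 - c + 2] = 14*c - 1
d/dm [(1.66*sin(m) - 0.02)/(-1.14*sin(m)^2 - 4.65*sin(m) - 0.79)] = (1.8924*sin(m)^2 - 0.0456000000000003*sin(m) - 1.4044)*cos(m)/(1.2996*sin(m)^4 + 10.602*sin(m)^3 + 23.4237*sin(m)^2 + 7.347*sin(m) + 0.6241)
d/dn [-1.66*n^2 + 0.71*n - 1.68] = 0.71 - 3.32*n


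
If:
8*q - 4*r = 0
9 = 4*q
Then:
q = 9/4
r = 9/2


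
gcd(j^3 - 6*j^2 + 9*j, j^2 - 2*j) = j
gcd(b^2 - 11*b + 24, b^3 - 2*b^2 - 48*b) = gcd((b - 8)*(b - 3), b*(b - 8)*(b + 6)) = b - 8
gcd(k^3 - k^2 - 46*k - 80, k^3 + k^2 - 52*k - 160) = k^2 - 3*k - 40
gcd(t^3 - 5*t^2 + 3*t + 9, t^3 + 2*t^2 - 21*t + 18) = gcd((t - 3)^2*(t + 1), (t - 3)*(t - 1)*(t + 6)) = t - 3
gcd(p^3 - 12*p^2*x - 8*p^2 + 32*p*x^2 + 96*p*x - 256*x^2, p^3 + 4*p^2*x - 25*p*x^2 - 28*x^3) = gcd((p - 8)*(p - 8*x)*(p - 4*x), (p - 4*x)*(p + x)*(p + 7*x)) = -p + 4*x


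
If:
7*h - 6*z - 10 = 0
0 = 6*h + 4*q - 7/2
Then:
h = 6*z/7 + 10/7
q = -9*z/7 - 71/56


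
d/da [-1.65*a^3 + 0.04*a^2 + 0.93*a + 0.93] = -4.95*a^2 + 0.08*a + 0.93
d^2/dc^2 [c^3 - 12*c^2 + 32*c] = 6*c - 24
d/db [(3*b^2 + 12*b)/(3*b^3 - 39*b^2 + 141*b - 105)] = (-b^4 - 8*b^3 + 99*b^2 - 70*b - 140)/(b^6 - 26*b^5 + 263*b^4 - 1292*b^3 + 3119*b^2 - 3290*b + 1225)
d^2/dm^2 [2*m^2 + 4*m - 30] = 4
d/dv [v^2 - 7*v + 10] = 2*v - 7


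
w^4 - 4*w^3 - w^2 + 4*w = w*(w - 4)*(w - 1)*(w + 1)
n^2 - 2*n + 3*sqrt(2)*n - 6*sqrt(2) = (n - 2)*(n + 3*sqrt(2))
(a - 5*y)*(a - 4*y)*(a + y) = a^3 - 8*a^2*y + 11*a*y^2 + 20*y^3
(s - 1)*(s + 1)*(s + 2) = s^3 + 2*s^2 - s - 2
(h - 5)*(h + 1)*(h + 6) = h^3 + 2*h^2 - 29*h - 30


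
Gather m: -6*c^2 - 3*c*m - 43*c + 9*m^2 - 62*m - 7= -6*c^2 - 43*c + 9*m^2 + m*(-3*c - 62) - 7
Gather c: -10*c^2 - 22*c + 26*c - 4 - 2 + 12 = -10*c^2 + 4*c + 6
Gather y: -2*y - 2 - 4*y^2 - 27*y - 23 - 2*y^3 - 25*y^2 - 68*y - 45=-2*y^3 - 29*y^2 - 97*y - 70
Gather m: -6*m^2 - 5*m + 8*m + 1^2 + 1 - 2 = -6*m^2 + 3*m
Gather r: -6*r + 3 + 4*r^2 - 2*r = 4*r^2 - 8*r + 3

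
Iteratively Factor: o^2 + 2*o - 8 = (o + 4)*(o - 2)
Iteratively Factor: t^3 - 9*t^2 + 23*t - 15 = (t - 1)*(t^2 - 8*t + 15) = (t - 3)*(t - 1)*(t - 5)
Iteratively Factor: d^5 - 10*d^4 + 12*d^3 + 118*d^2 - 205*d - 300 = (d - 5)*(d^4 - 5*d^3 - 13*d^2 + 53*d + 60) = (d - 5)*(d - 4)*(d^3 - d^2 - 17*d - 15) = (d - 5)*(d - 4)*(d + 3)*(d^2 - 4*d - 5) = (d - 5)*(d - 4)*(d + 1)*(d + 3)*(d - 5)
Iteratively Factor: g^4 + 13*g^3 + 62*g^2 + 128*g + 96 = (g + 4)*(g^3 + 9*g^2 + 26*g + 24) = (g + 2)*(g + 4)*(g^2 + 7*g + 12) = (g + 2)*(g + 3)*(g + 4)*(g + 4)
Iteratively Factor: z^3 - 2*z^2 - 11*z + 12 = (z - 1)*(z^2 - z - 12) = (z - 1)*(z + 3)*(z - 4)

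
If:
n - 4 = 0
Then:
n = 4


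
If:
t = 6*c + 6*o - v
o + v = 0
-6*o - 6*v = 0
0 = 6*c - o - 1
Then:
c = 1/6 - v/6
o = -v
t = 1 - 8*v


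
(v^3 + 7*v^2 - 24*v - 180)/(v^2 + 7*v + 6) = (v^2 + v - 30)/(v + 1)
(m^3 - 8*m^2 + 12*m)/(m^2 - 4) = m*(m - 6)/(m + 2)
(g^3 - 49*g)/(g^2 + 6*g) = (g^2 - 49)/(g + 6)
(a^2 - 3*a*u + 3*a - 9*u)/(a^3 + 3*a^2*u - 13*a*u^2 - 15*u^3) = (a + 3)/(a^2 + 6*a*u + 5*u^2)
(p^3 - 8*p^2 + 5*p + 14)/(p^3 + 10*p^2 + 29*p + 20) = (p^2 - 9*p + 14)/(p^2 + 9*p + 20)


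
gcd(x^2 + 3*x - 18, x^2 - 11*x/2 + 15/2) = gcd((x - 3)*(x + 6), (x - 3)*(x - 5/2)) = x - 3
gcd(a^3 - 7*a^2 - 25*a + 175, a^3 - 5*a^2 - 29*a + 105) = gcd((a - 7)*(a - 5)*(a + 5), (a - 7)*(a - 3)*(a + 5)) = a^2 - 2*a - 35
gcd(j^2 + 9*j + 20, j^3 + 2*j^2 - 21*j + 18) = 1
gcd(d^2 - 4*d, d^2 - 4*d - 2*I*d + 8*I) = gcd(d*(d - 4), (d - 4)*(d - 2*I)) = d - 4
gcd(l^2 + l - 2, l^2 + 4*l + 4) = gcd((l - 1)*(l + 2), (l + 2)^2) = l + 2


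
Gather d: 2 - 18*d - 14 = -18*d - 12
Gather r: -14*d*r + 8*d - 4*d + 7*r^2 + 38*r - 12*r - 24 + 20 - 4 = 4*d + 7*r^2 + r*(26 - 14*d) - 8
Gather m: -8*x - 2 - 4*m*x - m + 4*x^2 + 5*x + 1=m*(-4*x - 1) + 4*x^2 - 3*x - 1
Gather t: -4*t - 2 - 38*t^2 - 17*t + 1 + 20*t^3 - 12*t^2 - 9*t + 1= 20*t^3 - 50*t^2 - 30*t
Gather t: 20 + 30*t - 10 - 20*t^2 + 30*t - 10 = -20*t^2 + 60*t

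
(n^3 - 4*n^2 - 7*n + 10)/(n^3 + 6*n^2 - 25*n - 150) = (n^2 + n - 2)/(n^2 + 11*n + 30)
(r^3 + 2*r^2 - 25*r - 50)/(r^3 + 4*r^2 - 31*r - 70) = (r + 5)/(r + 7)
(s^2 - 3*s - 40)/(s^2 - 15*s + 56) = (s + 5)/(s - 7)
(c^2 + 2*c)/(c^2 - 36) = c*(c + 2)/(c^2 - 36)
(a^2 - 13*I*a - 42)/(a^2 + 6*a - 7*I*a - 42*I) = (a - 6*I)/(a + 6)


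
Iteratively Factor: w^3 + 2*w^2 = (w)*(w^2 + 2*w) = w^2*(w + 2)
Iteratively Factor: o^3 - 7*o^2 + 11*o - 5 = (o - 1)*(o^2 - 6*o + 5) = (o - 5)*(o - 1)*(o - 1)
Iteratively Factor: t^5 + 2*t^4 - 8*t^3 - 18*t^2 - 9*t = (t)*(t^4 + 2*t^3 - 8*t^2 - 18*t - 9) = t*(t + 1)*(t^3 + t^2 - 9*t - 9) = t*(t - 3)*(t + 1)*(t^2 + 4*t + 3) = t*(t - 3)*(t + 1)*(t + 3)*(t + 1)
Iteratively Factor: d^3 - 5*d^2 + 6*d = (d - 3)*(d^2 - 2*d) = (d - 3)*(d - 2)*(d)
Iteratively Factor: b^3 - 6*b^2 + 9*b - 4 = (b - 1)*(b^2 - 5*b + 4) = (b - 4)*(b - 1)*(b - 1)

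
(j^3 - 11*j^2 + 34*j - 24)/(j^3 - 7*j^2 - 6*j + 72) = (j - 1)/(j + 3)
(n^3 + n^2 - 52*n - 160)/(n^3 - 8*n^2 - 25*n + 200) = (n + 4)/(n - 5)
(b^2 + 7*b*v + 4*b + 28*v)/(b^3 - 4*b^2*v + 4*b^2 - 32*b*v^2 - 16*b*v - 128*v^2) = (-b - 7*v)/(-b^2 + 4*b*v + 32*v^2)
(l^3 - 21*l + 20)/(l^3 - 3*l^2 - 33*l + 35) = (l - 4)/(l - 7)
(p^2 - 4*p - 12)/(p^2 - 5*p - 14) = (p - 6)/(p - 7)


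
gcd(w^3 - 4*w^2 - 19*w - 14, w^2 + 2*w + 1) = w + 1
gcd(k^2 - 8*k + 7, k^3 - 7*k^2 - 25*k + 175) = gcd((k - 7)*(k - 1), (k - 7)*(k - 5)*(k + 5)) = k - 7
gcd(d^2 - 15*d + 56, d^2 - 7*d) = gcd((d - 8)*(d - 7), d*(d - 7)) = d - 7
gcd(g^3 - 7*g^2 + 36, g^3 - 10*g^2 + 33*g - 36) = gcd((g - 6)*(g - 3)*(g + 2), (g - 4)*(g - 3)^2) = g - 3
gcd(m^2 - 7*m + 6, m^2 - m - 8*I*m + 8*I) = m - 1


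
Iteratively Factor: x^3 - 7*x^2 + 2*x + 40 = (x - 4)*(x^2 - 3*x - 10) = (x - 5)*(x - 4)*(x + 2)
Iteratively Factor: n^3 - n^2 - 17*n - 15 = (n + 1)*(n^2 - 2*n - 15) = (n - 5)*(n + 1)*(n + 3)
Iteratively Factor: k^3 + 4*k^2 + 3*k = (k + 3)*(k^2 + k) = (k + 1)*(k + 3)*(k)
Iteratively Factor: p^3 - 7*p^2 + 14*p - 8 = (p - 1)*(p^2 - 6*p + 8) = (p - 2)*(p - 1)*(p - 4)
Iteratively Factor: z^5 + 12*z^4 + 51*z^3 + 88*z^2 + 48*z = (z)*(z^4 + 12*z^3 + 51*z^2 + 88*z + 48) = z*(z + 4)*(z^3 + 8*z^2 + 19*z + 12) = z*(z + 4)^2*(z^2 + 4*z + 3) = z*(z + 3)*(z + 4)^2*(z + 1)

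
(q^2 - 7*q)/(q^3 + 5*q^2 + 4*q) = (q - 7)/(q^2 + 5*q + 4)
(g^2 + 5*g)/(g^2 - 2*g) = (g + 5)/(g - 2)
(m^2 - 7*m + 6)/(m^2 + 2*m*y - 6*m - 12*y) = (m - 1)/(m + 2*y)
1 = 1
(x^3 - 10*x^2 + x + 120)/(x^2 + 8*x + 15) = (x^2 - 13*x + 40)/(x + 5)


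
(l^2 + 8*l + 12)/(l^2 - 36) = (l + 2)/(l - 6)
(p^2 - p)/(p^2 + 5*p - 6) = p/(p + 6)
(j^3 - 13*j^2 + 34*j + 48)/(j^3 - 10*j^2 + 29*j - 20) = (j^3 - 13*j^2 + 34*j + 48)/(j^3 - 10*j^2 + 29*j - 20)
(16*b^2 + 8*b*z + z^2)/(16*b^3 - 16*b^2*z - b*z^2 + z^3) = (4*b + z)/(4*b^2 - 5*b*z + z^2)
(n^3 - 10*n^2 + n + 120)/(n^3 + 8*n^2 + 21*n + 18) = (n^2 - 13*n + 40)/(n^2 + 5*n + 6)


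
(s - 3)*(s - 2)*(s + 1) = s^3 - 4*s^2 + s + 6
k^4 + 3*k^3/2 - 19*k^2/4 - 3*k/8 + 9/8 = (k - 3/2)*(k - 1/2)*(k + 1/2)*(k + 3)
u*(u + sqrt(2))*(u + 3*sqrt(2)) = u^3 + 4*sqrt(2)*u^2 + 6*u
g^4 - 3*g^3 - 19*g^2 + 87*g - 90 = (g - 3)^2*(g - 2)*(g + 5)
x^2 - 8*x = x*(x - 8)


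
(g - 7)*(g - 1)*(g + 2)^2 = g^4 - 4*g^3 - 21*g^2 - 4*g + 28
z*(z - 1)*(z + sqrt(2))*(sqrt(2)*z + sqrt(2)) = sqrt(2)*z^4 + 2*z^3 - sqrt(2)*z^2 - 2*z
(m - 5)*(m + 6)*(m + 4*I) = m^3 + m^2 + 4*I*m^2 - 30*m + 4*I*m - 120*I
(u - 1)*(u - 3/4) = u^2 - 7*u/4 + 3/4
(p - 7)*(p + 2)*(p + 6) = p^3 + p^2 - 44*p - 84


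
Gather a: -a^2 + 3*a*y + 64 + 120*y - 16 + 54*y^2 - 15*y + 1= -a^2 + 3*a*y + 54*y^2 + 105*y + 49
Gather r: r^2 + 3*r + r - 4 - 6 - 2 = r^2 + 4*r - 12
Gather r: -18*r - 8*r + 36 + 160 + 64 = 260 - 26*r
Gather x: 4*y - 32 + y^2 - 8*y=y^2 - 4*y - 32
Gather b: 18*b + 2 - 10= 18*b - 8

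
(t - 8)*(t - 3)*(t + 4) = t^3 - 7*t^2 - 20*t + 96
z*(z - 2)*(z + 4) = z^3 + 2*z^2 - 8*z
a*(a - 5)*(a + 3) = a^3 - 2*a^2 - 15*a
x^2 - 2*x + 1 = (x - 1)^2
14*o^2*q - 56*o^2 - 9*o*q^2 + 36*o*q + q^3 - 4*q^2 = (-7*o + q)*(-2*o + q)*(q - 4)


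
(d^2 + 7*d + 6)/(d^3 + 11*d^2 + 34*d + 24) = 1/(d + 4)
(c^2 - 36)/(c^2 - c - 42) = (c - 6)/(c - 7)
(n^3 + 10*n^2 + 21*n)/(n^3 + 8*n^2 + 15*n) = (n + 7)/(n + 5)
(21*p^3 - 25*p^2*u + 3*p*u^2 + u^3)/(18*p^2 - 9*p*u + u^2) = (7*p^2 - 6*p*u - u^2)/(6*p - u)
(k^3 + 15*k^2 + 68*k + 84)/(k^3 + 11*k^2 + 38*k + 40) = (k^2 + 13*k + 42)/(k^2 + 9*k + 20)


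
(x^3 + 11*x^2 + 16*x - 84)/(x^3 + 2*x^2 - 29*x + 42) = (x + 6)/(x - 3)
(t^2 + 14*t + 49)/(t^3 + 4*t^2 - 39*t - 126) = (t + 7)/(t^2 - 3*t - 18)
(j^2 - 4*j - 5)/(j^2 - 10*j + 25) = (j + 1)/(j - 5)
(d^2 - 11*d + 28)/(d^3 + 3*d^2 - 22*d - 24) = (d - 7)/(d^2 + 7*d + 6)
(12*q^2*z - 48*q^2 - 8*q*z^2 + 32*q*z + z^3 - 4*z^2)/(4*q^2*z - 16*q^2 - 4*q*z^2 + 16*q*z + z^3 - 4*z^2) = (-6*q + z)/(-2*q + z)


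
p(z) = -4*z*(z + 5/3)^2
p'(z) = -4*z*(2*z + 10/3) - 4*(z + 5/3)^2 = -12*z^2 - 80*z/3 - 100/9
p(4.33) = -622.83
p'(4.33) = -351.56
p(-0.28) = 2.15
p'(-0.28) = -4.59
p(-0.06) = 0.62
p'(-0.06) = -9.55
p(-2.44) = 5.84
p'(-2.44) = -17.49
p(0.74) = -17.14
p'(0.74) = -37.42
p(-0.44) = 2.65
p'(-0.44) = -1.70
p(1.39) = -51.95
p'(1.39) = -71.36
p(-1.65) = 0.00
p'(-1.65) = 0.22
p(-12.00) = 5125.33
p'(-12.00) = -1419.11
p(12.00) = -8965.33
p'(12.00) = -2059.11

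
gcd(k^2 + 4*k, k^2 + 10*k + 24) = k + 4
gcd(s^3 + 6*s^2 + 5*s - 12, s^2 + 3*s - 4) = s^2 + 3*s - 4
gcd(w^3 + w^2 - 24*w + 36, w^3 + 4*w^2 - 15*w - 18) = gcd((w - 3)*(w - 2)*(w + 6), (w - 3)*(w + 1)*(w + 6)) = w^2 + 3*w - 18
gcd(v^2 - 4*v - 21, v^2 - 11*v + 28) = v - 7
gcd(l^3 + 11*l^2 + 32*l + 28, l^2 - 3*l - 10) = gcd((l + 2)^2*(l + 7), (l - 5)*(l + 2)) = l + 2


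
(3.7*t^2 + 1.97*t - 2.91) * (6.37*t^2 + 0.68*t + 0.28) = 23.569*t^4 + 15.0649*t^3 - 16.1611*t^2 - 1.4272*t - 0.8148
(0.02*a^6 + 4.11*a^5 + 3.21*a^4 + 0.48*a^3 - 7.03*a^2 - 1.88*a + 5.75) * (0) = 0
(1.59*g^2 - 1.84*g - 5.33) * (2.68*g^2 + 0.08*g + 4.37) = 4.2612*g^4 - 4.804*g^3 - 7.4833*g^2 - 8.4672*g - 23.2921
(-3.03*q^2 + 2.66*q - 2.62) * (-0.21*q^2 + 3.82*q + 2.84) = 0.6363*q^4 - 12.1332*q^3 + 2.1062*q^2 - 2.454*q - 7.4408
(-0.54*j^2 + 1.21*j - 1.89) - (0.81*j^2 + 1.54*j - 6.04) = -1.35*j^2 - 0.33*j + 4.15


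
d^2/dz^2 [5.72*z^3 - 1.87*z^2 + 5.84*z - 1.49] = 34.32*z - 3.74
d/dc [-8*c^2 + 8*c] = 8 - 16*c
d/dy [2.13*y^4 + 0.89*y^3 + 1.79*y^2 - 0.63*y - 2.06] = 8.52*y^3 + 2.67*y^2 + 3.58*y - 0.63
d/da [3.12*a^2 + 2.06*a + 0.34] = 6.24*a + 2.06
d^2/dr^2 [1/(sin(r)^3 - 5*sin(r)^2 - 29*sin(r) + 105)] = (-9*sin(r)^6 + 55*sin(r)^5 - 30*sin(r)^4 + 430*sin(r)^3 - 2965*sin(r)^2 - 2805*sin(r) + 2732)/(sin(r)^3 - 5*sin(r)^2 - 29*sin(r) + 105)^3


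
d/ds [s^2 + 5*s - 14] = 2*s + 5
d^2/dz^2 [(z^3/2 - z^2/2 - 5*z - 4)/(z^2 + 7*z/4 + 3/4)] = -380/(64*z^3 + 144*z^2 + 108*z + 27)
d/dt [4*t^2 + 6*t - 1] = 8*t + 6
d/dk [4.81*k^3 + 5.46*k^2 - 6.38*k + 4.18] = 14.43*k^2 + 10.92*k - 6.38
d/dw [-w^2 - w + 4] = -2*w - 1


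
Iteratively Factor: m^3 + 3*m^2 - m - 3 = (m + 3)*(m^2 - 1) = (m + 1)*(m + 3)*(m - 1)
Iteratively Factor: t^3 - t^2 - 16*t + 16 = (t + 4)*(t^2 - 5*t + 4) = (t - 1)*(t + 4)*(t - 4)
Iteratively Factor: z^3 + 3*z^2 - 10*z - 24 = (z + 2)*(z^2 + z - 12) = (z - 3)*(z + 2)*(z + 4)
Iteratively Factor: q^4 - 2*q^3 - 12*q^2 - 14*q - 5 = (q + 1)*(q^3 - 3*q^2 - 9*q - 5) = (q + 1)^2*(q^2 - 4*q - 5) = (q - 5)*(q + 1)^2*(q + 1)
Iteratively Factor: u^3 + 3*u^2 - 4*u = (u + 4)*(u^2 - u) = u*(u + 4)*(u - 1)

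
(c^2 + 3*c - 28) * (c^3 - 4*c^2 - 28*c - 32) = c^5 - c^4 - 68*c^3 - 4*c^2 + 688*c + 896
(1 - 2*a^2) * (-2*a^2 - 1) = 4*a^4 - 1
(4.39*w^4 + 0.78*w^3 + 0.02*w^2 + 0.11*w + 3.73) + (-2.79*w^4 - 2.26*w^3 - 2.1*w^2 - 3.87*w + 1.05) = 1.6*w^4 - 1.48*w^3 - 2.08*w^2 - 3.76*w + 4.78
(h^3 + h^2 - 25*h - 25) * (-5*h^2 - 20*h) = -5*h^5 - 25*h^4 + 105*h^3 + 625*h^2 + 500*h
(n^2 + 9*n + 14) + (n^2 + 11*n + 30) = 2*n^2 + 20*n + 44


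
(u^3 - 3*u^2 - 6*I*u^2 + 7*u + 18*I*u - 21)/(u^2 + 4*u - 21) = (u^2 - 6*I*u + 7)/(u + 7)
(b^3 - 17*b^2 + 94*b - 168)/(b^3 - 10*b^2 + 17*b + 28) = (b - 6)/(b + 1)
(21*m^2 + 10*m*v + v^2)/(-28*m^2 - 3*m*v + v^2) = (21*m^2 + 10*m*v + v^2)/(-28*m^2 - 3*m*v + v^2)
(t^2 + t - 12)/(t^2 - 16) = (t - 3)/(t - 4)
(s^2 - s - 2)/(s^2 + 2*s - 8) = (s + 1)/(s + 4)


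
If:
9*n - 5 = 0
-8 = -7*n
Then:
No Solution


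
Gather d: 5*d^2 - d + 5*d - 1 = 5*d^2 + 4*d - 1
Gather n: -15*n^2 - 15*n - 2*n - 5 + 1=-15*n^2 - 17*n - 4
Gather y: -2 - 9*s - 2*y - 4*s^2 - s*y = -4*s^2 - 9*s + y*(-s - 2) - 2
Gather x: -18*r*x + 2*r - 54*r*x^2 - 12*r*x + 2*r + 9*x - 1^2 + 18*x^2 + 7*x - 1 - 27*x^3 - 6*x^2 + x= 4*r - 27*x^3 + x^2*(12 - 54*r) + x*(17 - 30*r) - 2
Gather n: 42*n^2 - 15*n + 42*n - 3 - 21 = 42*n^2 + 27*n - 24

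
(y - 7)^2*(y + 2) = y^3 - 12*y^2 + 21*y + 98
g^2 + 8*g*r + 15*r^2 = (g + 3*r)*(g + 5*r)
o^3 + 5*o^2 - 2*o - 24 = (o - 2)*(o + 3)*(o + 4)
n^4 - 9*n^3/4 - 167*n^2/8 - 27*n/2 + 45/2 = (n - 6)*(n - 3/4)*(n + 2)*(n + 5/2)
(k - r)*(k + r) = k^2 - r^2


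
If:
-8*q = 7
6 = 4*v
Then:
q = -7/8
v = 3/2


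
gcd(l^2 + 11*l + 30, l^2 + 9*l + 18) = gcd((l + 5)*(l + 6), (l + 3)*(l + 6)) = l + 6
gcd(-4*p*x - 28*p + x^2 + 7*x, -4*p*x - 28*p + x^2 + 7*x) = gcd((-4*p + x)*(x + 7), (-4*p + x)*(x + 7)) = -4*p*x - 28*p + x^2 + 7*x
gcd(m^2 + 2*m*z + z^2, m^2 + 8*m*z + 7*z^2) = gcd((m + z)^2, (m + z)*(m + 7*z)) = m + z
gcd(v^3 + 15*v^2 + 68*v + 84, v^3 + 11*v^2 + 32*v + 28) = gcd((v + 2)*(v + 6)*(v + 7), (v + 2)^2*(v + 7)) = v^2 + 9*v + 14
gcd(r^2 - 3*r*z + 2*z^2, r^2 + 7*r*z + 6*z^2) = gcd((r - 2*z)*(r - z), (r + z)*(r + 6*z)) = 1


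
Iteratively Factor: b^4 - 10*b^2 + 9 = (b + 1)*(b^3 - b^2 - 9*b + 9) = (b - 3)*(b + 1)*(b^2 + 2*b - 3) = (b - 3)*(b + 1)*(b + 3)*(b - 1)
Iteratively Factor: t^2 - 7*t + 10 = (t - 5)*(t - 2)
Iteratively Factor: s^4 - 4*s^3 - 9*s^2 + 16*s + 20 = (s - 5)*(s^3 + s^2 - 4*s - 4) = (s - 5)*(s + 2)*(s^2 - s - 2) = (s - 5)*(s - 2)*(s + 2)*(s + 1)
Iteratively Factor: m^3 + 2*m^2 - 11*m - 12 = (m + 1)*(m^2 + m - 12) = (m - 3)*(m + 1)*(m + 4)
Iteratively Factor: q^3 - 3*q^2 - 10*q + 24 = (q + 3)*(q^2 - 6*q + 8) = (q - 2)*(q + 3)*(q - 4)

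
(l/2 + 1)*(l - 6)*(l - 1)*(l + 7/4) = l^4/2 - 13*l^3/8 - 67*l^2/8 - l + 21/2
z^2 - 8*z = z*(z - 8)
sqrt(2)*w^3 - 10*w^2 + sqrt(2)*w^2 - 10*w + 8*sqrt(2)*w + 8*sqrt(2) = (w - 4*sqrt(2))*(w - sqrt(2))*(sqrt(2)*w + sqrt(2))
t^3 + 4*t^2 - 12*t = t*(t - 2)*(t + 6)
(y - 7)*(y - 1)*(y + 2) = y^3 - 6*y^2 - 9*y + 14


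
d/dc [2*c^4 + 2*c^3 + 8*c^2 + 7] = 2*c*(4*c^2 + 3*c + 8)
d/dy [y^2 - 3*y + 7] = 2*y - 3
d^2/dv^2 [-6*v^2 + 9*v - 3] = -12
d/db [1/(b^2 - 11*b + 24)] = (11 - 2*b)/(b^2 - 11*b + 24)^2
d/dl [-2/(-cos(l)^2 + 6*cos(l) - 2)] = 4*(cos(l) - 3)*sin(l)/(cos(l)^2 - 6*cos(l) + 2)^2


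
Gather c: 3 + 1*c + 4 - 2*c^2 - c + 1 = 8 - 2*c^2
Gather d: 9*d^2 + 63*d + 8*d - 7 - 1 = 9*d^2 + 71*d - 8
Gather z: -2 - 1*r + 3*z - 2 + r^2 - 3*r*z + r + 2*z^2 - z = r^2 + 2*z^2 + z*(2 - 3*r) - 4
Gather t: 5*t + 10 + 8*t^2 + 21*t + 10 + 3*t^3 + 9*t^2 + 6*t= 3*t^3 + 17*t^2 + 32*t + 20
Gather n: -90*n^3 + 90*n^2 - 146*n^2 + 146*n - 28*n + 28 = -90*n^3 - 56*n^2 + 118*n + 28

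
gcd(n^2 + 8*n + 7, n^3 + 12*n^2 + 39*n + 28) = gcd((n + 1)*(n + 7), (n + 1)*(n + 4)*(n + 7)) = n^2 + 8*n + 7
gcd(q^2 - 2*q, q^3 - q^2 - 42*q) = q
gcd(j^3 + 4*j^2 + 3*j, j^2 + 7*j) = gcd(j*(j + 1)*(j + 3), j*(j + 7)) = j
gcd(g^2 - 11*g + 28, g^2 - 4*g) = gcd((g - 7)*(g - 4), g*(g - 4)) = g - 4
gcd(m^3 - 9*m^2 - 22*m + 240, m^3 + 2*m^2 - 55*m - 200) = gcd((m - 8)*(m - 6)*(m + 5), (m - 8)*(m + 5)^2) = m^2 - 3*m - 40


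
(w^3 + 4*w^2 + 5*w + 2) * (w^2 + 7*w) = w^5 + 11*w^4 + 33*w^3 + 37*w^2 + 14*w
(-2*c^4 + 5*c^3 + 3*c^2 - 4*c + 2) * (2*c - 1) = -4*c^5 + 12*c^4 + c^3 - 11*c^2 + 8*c - 2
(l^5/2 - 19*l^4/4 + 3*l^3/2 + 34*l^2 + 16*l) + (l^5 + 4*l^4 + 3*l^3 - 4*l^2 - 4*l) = 3*l^5/2 - 3*l^4/4 + 9*l^3/2 + 30*l^2 + 12*l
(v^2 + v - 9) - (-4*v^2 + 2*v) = 5*v^2 - v - 9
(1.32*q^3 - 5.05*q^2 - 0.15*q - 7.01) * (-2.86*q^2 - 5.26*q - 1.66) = -3.7752*q^5 + 7.4998*q^4 + 24.8008*q^3 + 29.2206*q^2 + 37.1216*q + 11.6366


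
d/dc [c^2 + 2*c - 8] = 2*c + 2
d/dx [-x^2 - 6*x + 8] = -2*x - 6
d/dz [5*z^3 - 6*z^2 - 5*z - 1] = 15*z^2 - 12*z - 5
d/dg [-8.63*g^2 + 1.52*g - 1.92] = 1.52 - 17.26*g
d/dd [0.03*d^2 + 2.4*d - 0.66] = 0.06*d + 2.4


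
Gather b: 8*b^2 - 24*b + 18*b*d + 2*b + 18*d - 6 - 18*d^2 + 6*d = 8*b^2 + b*(18*d - 22) - 18*d^2 + 24*d - 6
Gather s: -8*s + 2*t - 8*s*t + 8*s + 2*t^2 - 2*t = -8*s*t + 2*t^2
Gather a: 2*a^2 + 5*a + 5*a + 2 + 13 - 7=2*a^2 + 10*a + 8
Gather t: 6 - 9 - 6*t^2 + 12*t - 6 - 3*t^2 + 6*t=-9*t^2 + 18*t - 9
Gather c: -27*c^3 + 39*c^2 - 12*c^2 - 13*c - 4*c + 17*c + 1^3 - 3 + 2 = -27*c^3 + 27*c^2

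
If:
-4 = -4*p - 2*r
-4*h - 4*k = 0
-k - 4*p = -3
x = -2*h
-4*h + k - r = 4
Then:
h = -1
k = 1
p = 1/2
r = 1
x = 2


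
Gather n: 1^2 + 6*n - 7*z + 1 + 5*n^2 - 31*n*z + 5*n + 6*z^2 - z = 5*n^2 + n*(11 - 31*z) + 6*z^2 - 8*z + 2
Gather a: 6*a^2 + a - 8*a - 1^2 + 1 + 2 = 6*a^2 - 7*a + 2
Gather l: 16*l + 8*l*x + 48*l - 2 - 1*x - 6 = l*(8*x + 64) - x - 8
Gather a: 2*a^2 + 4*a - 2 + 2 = 2*a^2 + 4*a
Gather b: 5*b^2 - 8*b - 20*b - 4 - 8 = 5*b^2 - 28*b - 12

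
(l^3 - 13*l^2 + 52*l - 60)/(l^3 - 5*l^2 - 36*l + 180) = (l - 2)/(l + 6)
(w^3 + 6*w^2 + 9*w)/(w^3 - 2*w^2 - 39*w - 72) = w/(w - 8)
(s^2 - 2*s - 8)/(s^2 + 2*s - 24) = (s + 2)/(s + 6)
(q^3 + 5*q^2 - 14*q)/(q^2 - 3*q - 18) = q*(-q^2 - 5*q + 14)/(-q^2 + 3*q + 18)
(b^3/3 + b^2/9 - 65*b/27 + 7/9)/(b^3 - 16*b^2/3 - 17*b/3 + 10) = (9*b^3 + 3*b^2 - 65*b + 21)/(9*(3*b^3 - 16*b^2 - 17*b + 30))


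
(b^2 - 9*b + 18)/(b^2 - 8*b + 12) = (b - 3)/(b - 2)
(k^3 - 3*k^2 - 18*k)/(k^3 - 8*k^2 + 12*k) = (k + 3)/(k - 2)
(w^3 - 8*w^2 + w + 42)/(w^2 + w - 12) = (w^2 - 5*w - 14)/(w + 4)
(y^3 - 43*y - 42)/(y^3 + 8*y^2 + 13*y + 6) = (y - 7)/(y + 1)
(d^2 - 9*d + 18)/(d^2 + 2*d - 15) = (d - 6)/(d + 5)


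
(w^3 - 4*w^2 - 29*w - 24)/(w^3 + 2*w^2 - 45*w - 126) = (w^2 - 7*w - 8)/(w^2 - w - 42)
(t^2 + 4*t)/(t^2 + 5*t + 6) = t*(t + 4)/(t^2 + 5*t + 6)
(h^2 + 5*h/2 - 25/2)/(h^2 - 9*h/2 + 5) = (h + 5)/(h - 2)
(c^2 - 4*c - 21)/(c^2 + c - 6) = (c - 7)/(c - 2)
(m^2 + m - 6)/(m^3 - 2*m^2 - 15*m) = (m - 2)/(m*(m - 5))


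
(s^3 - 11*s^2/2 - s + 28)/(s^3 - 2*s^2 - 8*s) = (s - 7/2)/s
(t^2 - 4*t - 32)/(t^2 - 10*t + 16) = (t + 4)/(t - 2)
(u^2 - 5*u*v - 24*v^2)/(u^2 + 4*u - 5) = (u^2 - 5*u*v - 24*v^2)/(u^2 + 4*u - 5)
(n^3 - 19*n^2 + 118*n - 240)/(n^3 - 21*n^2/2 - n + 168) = 2*(n - 5)/(2*n + 7)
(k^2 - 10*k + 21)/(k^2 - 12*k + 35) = (k - 3)/(k - 5)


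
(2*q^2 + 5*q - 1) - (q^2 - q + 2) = q^2 + 6*q - 3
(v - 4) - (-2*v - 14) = 3*v + 10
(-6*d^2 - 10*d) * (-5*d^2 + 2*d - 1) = 30*d^4 + 38*d^3 - 14*d^2 + 10*d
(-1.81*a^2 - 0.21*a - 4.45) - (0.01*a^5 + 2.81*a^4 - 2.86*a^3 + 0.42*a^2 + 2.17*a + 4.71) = -0.01*a^5 - 2.81*a^4 + 2.86*a^3 - 2.23*a^2 - 2.38*a - 9.16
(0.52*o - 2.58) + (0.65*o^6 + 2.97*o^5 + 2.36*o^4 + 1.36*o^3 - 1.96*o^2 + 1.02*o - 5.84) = 0.65*o^6 + 2.97*o^5 + 2.36*o^4 + 1.36*o^3 - 1.96*o^2 + 1.54*o - 8.42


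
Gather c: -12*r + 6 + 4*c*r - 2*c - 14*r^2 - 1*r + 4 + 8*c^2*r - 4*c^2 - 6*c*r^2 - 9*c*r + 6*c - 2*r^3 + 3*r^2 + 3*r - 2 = c^2*(8*r - 4) + c*(-6*r^2 - 5*r + 4) - 2*r^3 - 11*r^2 - 10*r + 8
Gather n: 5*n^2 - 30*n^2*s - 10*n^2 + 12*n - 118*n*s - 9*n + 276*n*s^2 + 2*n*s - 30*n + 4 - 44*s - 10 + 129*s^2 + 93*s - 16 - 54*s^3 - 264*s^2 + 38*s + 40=n^2*(-30*s - 5) + n*(276*s^2 - 116*s - 27) - 54*s^3 - 135*s^2 + 87*s + 18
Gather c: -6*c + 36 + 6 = 42 - 6*c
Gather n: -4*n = -4*n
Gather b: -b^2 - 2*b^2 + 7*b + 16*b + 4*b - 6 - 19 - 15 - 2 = -3*b^2 + 27*b - 42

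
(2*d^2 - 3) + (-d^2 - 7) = d^2 - 10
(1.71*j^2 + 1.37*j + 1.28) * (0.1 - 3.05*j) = -5.2155*j^3 - 4.0075*j^2 - 3.767*j + 0.128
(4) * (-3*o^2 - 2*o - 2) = -12*o^2 - 8*o - 8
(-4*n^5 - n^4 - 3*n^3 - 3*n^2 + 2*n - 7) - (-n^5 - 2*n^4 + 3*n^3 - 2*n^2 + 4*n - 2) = -3*n^5 + n^4 - 6*n^3 - n^2 - 2*n - 5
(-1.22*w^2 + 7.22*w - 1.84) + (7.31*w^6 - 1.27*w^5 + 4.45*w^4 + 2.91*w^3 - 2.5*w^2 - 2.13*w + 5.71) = 7.31*w^6 - 1.27*w^5 + 4.45*w^4 + 2.91*w^3 - 3.72*w^2 + 5.09*w + 3.87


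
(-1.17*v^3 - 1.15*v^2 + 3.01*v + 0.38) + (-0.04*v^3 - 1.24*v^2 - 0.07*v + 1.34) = -1.21*v^3 - 2.39*v^2 + 2.94*v + 1.72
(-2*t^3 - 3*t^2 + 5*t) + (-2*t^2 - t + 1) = -2*t^3 - 5*t^2 + 4*t + 1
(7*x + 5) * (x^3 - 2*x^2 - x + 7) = 7*x^4 - 9*x^3 - 17*x^2 + 44*x + 35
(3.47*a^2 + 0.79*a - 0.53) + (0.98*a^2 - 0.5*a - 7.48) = 4.45*a^2 + 0.29*a - 8.01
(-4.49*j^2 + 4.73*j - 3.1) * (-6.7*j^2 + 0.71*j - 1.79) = 30.083*j^4 - 34.8789*j^3 + 32.1654*j^2 - 10.6677*j + 5.549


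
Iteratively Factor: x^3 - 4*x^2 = (x)*(x^2 - 4*x) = x*(x - 4)*(x)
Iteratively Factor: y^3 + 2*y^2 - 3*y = (y - 1)*(y^2 + 3*y) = (y - 1)*(y + 3)*(y)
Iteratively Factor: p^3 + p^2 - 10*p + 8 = (p - 2)*(p^2 + 3*p - 4) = (p - 2)*(p + 4)*(p - 1)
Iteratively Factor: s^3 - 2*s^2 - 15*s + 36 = (s + 4)*(s^2 - 6*s + 9) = (s - 3)*(s + 4)*(s - 3)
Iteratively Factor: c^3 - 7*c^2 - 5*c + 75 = (c + 3)*(c^2 - 10*c + 25) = (c - 5)*(c + 3)*(c - 5)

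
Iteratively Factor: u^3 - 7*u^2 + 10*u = (u - 2)*(u^2 - 5*u) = u*(u - 2)*(u - 5)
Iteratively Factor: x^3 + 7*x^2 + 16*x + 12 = (x + 2)*(x^2 + 5*x + 6) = (x + 2)^2*(x + 3)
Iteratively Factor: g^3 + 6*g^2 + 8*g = (g)*(g^2 + 6*g + 8) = g*(g + 2)*(g + 4)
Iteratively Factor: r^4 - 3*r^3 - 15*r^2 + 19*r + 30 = (r - 2)*(r^3 - r^2 - 17*r - 15) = (r - 5)*(r - 2)*(r^2 + 4*r + 3) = (r - 5)*(r - 2)*(r + 1)*(r + 3)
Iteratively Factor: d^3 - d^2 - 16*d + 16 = (d - 4)*(d^2 + 3*d - 4) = (d - 4)*(d - 1)*(d + 4)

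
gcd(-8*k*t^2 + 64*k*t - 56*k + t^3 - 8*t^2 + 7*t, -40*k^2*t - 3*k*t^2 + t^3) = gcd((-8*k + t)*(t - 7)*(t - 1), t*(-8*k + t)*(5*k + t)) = -8*k + t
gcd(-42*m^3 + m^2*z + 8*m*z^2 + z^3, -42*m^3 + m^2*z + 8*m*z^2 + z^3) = -42*m^3 + m^2*z + 8*m*z^2 + z^3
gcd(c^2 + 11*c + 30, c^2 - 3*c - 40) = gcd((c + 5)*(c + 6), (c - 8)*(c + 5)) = c + 5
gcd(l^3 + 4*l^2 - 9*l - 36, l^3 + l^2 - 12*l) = l^2 + l - 12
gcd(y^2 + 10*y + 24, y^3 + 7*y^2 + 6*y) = y + 6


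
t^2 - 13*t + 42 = (t - 7)*(t - 6)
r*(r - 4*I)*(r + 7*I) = r^3 + 3*I*r^2 + 28*r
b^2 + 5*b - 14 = (b - 2)*(b + 7)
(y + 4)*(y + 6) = y^2 + 10*y + 24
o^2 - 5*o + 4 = (o - 4)*(o - 1)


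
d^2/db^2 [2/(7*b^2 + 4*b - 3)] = 4*(-49*b^2 - 28*b + 4*(7*b + 2)^2 + 21)/(7*b^2 + 4*b - 3)^3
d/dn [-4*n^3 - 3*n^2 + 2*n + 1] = -12*n^2 - 6*n + 2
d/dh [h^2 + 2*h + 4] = 2*h + 2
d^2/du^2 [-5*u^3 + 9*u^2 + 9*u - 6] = 18 - 30*u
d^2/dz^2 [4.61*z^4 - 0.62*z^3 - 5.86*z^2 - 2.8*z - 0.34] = 55.32*z^2 - 3.72*z - 11.72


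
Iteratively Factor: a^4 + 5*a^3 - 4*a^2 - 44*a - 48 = (a - 3)*(a^3 + 8*a^2 + 20*a + 16) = (a - 3)*(a + 2)*(a^2 + 6*a + 8) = (a - 3)*(a + 2)^2*(a + 4)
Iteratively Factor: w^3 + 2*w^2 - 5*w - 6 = (w - 2)*(w^2 + 4*w + 3) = (w - 2)*(w + 3)*(w + 1)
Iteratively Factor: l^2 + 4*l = (l + 4)*(l)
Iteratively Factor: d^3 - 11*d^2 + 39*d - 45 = (d - 3)*(d^2 - 8*d + 15) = (d - 5)*(d - 3)*(d - 3)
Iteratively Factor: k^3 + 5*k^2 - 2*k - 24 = (k - 2)*(k^2 + 7*k + 12) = (k - 2)*(k + 4)*(k + 3)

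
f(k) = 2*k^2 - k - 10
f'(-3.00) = -13.00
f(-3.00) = 11.00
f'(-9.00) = -37.00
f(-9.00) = 161.00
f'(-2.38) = -10.52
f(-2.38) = 3.71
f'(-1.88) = -8.52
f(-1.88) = -1.05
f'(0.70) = 1.80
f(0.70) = -9.72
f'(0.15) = -0.40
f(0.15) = -10.10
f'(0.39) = 0.56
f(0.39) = -10.09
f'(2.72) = 9.88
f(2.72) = 2.08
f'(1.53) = 5.12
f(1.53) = -6.85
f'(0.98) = 2.92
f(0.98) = -9.06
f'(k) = 4*k - 1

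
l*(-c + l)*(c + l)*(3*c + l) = -3*c^3*l - c^2*l^2 + 3*c*l^3 + l^4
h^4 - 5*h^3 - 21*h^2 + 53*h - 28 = (h - 7)*(h - 1)^2*(h + 4)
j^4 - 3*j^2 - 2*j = j*(j - 2)*(j + 1)^2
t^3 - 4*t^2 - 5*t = t*(t - 5)*(t + 1)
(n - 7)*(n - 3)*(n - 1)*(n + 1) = n^4 - 10*n^3 + 20*n^2 + 10*n - 21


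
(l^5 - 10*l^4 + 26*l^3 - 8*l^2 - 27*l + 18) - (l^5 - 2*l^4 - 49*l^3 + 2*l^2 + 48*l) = -8*l^4 + 75*l^3 - 10*l^2 - 75*l + 18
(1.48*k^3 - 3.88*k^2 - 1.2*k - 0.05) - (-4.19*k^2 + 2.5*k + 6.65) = 1.48*k^3 + 0.31*k^2 - 3.7*k - 6.7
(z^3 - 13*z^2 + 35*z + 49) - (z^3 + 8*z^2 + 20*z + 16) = -21*z^2 + 15*z + 33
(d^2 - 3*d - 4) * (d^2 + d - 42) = d^4 - 2*d^3 - 49*d^2 + 122*d + 168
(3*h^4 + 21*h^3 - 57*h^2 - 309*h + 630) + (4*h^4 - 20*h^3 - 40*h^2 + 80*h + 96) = 7*h^4 + h^3 - 97*h^2 - 229*h + 726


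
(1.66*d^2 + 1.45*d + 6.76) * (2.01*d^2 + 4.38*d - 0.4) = 3.3366*d^4 + 10.1853*d^3 + 19.2746*d^2 + 29.0288*d - 2.704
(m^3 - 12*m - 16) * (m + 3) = m^4 + 3*m^3 - 12*m^2 - 52*m - 48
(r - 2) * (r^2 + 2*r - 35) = r^3 - 39*r + 70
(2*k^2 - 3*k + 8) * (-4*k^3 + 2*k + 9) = -8*k^5 + 12*k^4 - 28*k^3 + 12*k^2 - 11*k + 72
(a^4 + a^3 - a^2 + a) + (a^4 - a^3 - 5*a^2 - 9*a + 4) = 2*a^4 - 6*a^2 - 8*a + 4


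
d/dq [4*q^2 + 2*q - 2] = 8*q + 2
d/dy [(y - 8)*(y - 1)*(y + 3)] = 3*y^2 - 12*y - 19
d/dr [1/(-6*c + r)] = -1/(6*c - r)^2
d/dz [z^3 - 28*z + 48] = 3*z^2 - 28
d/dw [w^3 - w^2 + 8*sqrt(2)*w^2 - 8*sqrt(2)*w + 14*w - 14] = 3*w^2 - 2*w + 16*sqrt(2)*w - 8*sqrt(2) + 14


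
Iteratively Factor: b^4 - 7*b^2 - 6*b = (b + 2)*(b^3 - 2*b^2 - 3*b) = b*(b + 2)*(b^2 - 2*b - 3) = b*(b - 3)*(b + 2)*(b + 1)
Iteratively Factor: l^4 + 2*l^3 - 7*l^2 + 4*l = (l + 4)*(l^3 - 2*l^2 + l) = (l - 1)*(l + 4)*(l^2 - l) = (l - 1)^2*(l + 4)*(l)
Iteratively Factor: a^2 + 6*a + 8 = (a + 2)*(a + 4)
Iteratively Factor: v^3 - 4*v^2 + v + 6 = (v + 1)*(v^2 - 5*v + 6) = (v - 3)*(v + 1)*(v - 2)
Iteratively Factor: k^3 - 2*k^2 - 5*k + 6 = (k - 1)*(k^2 - k - 6) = (k - 1)*(k + 2)*(k - 3)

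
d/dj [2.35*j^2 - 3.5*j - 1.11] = 4.7*j - 3.5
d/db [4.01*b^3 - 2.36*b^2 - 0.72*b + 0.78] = 12.03*b^2 - 4.72*b - 0.72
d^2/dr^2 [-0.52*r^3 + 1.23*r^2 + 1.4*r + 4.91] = 2.46 - 3.12*r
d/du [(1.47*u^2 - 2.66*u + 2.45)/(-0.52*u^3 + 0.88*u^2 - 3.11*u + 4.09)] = (0.7644*u^4 - 2.7664*u^3 + 1.5911*u^2 + 7.7126*u - 3.2599)/(0.2704*u^6 - 0.9152*u^5 + 4.0088*u^4 - 9.7272*u^3 + 16.8705*u^2 - 25.4398*u + 16.7281)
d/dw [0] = 0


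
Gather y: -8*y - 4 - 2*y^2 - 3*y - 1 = -2*y^2 - 11*y - 5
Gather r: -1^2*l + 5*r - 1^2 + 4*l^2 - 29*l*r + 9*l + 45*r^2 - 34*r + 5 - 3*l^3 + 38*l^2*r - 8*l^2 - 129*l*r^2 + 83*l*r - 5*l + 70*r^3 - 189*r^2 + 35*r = -3*l^3 - 4*l^2 + 3*l + 70*r^3 + r^2*(-129*l - 144) + r*(38*l^2 + 54*l + 6) + 4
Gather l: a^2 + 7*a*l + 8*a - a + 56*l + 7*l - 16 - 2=a^2 + 7*a + l*(7*a + 63) - 18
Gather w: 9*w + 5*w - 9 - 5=14*w - 14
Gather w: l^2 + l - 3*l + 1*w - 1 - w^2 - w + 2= l^2 - 2*l - w^2 + 1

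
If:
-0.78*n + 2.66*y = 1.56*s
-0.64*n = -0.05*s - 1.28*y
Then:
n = 2.05301715828032*y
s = 0.678619625988047*y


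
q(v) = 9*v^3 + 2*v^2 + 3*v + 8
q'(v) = 27*v^2 + 4*v + 3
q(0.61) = 12.62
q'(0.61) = 15.49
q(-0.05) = 7.85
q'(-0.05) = 2.87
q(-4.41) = -738.23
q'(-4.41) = 510.46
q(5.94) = 1982.65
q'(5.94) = 979.42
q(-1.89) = -51.29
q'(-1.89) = 91.89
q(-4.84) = -980.09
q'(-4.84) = 616.13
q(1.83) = 75.34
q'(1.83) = 100.74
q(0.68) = 13.79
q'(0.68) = 18.20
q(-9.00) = -6418.00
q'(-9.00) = 2154.00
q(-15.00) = -29962.00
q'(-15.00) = 6018.00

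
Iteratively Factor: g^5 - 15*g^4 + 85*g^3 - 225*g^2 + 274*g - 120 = (g - 5)*(g^4 - 10*g^3 + 35*g^2 - 50*g + 24) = (g - 5)*(g - 3)*(g^3 - 7*g^2 + 14*g - 8) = (g - 5)*(g - 3)*(g - 1)*(g^2 - 6*g + 8) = (g - 5)*(g - 4)*(g - 3)*(g - 1)*(g - 2)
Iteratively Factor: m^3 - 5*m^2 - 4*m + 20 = (m - 5)*(m^2 - 4) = (m - 5)*(m + 2)*(m - 2)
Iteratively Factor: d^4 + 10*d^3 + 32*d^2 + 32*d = (d + 4)*(d^3 + 6*d^2 + 8*d) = (d + 2)*(d + 4)*(d^2 + 4*d) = d*(d + 2)*(d + 4)*(d + 4)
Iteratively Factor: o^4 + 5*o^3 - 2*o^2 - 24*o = (o)*(o^3 + 5*o^2 - 2*o - 24) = o*(o - 2)*(o^2 + 7*o + 12) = o*(o - 2)*(o + 4)*(o + 3)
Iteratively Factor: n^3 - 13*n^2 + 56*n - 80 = (n - 4)*(n^2 - 9*n + 20) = (n - 4)^2*(n - 5)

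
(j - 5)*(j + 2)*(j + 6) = j^3 + 3*j^2 - 28*j - 60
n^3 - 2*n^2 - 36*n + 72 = (n - 6)*(n - 2)*(n + 6)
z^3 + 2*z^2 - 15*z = z*(z - 3)*(z + 5)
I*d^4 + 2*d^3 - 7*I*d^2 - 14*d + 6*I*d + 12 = (d - 2)*(d + 3)*(d - 2*I)*(I*d - I)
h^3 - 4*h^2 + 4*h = h*(h - 2)^2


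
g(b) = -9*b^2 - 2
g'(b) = -18*b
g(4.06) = -150.35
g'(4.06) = -73.08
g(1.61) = -25.33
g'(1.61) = -28.98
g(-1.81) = -31.48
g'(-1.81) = 32.58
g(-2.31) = -50.02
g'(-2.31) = 41.58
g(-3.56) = -116.06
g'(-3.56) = 64.08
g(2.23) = -46.76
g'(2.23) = -40.14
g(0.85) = -8.50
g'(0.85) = -15.30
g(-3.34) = -102.40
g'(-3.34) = 60.12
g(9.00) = -731.00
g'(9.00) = -162.00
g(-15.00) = -2027.00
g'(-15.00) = 270.00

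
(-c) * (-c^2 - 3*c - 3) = c^3 + 3*c^2 + 3*c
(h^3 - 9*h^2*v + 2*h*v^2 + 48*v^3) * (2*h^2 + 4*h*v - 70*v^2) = 2*h^5 - 14*h^4*v - 102*h^3*v^2 + 734*h^2*v^3 + 52*h*v^4 - 3360*v^5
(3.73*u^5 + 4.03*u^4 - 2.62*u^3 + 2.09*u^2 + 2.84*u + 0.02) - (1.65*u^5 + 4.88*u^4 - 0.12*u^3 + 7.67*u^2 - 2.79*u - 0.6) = 2.08*u^5 - 0.85*u^4 - 2.5*u^3 - 5.58*u^2 + 5.63*u + 0.62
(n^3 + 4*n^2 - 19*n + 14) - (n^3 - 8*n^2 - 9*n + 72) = 12*n^2 - 10*n - 58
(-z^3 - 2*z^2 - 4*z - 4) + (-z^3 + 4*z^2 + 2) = -2*z^3 + 2*z^2 - 4*z - 2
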